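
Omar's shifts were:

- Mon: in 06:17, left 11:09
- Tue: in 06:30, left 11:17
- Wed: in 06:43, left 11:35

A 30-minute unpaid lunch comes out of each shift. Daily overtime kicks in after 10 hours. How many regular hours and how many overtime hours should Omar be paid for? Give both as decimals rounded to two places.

Mon: 06:17–11:09 = 4 h 52 min; less 30 min break → 4 h 22 min
Tue: 06:30–11:17 = 4 h 47 min; less 30 min break → 4 h 17 min
Wed: 06:43–11:35 = 4 h 52 min; less 30 min break → 4 h 22 min
Mon reg 4 h 22 min / OT 0 h 0 min; Tue reg 4 h 17 min / OT 0 h 0 min; Wed reg 4 h 22 min / OT 0 h 0 min.
Totals: regular 13 h 1 min, overtime 0 h 0 min.

Regular 13.02 hours, overtime 0.00 hours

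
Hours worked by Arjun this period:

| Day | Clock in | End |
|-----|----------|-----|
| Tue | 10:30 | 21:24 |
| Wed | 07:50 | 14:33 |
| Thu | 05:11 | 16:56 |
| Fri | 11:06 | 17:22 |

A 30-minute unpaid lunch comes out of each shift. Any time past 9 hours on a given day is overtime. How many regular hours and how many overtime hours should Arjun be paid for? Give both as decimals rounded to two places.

Regular 29.98 hours, overtime 3.65 hours

Tue: 10:30–21:24 = 10 h 54 min; less 30 min break → 10 h 24 min
Wed: 07:50–14:33 = 6 h 43 min; less 30 min break → 6 h 13 min
Thu: 05:11–16:56 = 11 h 45 min; less 30 min break → 11 h 15 min
Fri: 11:06–17:22 = 6 h 16 min; less 30 min break → 5 h 46 min
Tue reg 9 h 0 min / OT 1 h 24 min; Wed reg 6 h 13 min / OT 0 h 0 min; Thu reg 9 h 0 min / OT 2 h 15 min; Fri reg 5 h 46 min / OT 0 h 0 min.
Totals: regular 29 h 59 min, overtime 3 h 39 min.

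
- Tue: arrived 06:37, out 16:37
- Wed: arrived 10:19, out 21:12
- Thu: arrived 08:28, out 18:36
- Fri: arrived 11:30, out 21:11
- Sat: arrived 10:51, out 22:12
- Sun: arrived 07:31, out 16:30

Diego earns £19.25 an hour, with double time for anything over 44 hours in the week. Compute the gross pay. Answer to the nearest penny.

Tue: 06:37–16:37 = 10 h 0 min
Wed: 10:19–21:12 = 10 h 53 min
Thu: 08:28–18:36 = 10 h 8 min
Fri: 11:30–21:11 = 9 h 41 min
Sat: 10:51–22:12 = 11 h 21 min
Sun: 07:31–16:30 = 8 h 59 min
Total worked: 61 h 2 min = 3662 min.
Regular 44 h 0 min = 2640 min at £19.25/h; overtime 17 h 2 min = 1022 min at £38.50/h.
Pay = (2640 × £19.25 + 1022 × £38.50) ÷ 60 = £1502.78.

£1502.78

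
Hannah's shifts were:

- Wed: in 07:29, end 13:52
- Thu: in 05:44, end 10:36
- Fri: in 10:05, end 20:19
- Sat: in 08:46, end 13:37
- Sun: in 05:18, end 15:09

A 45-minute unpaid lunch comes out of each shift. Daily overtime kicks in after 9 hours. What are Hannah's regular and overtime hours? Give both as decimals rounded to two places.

Regular 31.85 hours, overtime 0.58 hours

Wed: 07:29–13:52 = 6 h 23 min; less 45 min break → 5 h 38 min
Thu: 05:44–10:36 = 4 h 52 min; less 45 min break → 4 h 7 min
Fri: 10:05–20:19 = 10 h 14 min; less 45 min break → 9 h 29 min
Sat: 08:46–13:37 = 4 h 51 min; less 45 min break → 4 h 6 min
Sun: 05:18–15:09 = 9 h 51 min; less 45 min break → 9 h 6 min
Wed reg 5 h 38 min / OT 0 h 0 min; Thu reg 4 h 7 min / OT 0 h 0 min; Fri reg 9 h 0 min / OT 0 h 29 min; Sat reg 4 h 6 min / OT 0 h 0 min; Sun reg 9 h 0 min / OT 0 h 6 min.
Totals: regular 31 h 51 min, overtime 0 h 35 min.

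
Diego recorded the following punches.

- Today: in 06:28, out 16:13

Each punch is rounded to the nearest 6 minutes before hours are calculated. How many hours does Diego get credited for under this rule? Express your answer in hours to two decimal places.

Today: in 06:28→06:30, out 16:13→16:12; 9 h 42 min

9.70 hours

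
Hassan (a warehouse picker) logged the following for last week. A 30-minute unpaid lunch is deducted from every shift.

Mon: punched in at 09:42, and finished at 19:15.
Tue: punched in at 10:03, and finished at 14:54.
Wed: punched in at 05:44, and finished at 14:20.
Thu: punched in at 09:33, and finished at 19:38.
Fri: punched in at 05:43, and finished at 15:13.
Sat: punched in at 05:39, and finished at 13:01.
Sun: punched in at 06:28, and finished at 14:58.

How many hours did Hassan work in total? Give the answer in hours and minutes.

54 h 57 min

Mon: 09:42–19:15 = 9 h 33 min; less 30 min break → 9 h 3 min
Tue: 10:03–14:54 = 4 h 51 min; less 30 min break → 4 h 21 min
Wed: 05:44–14:20 = 8 h 36 min; less 30 min break → 8 h 6 min
Thu: 09:33–19:38 = 10 h 5 min; less 30 min break → 9 h 35 min
Fri: 05:43–15:13 = 9 h 30 min; less 30 min break → 9 h 0 min
Sat: 05:39–13:01 = 7 h 22 min; less 30 min break → 6 h 52 min
Sun: 06:28–14:58 = 8 h 30 min; less 30 min break → 8 h 0 min
Total: 9 h 3 min + 4 h 21 min + 8 h 6 min + 9 h 35 min + 9 h 0 min + 6 h 52 min + 8 h 0 min = 54 h 57 min.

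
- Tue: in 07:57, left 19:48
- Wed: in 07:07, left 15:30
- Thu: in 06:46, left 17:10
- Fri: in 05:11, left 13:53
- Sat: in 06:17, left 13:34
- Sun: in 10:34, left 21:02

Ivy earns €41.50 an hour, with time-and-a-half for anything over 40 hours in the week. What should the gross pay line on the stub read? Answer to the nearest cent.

Tue: 07:57–19:48 = 11 h 51 min
Wed: 07:07–15:30 = 8 h 23 min
Thu: 06:46–17:10 = 10 h 24 min
Fri: 05:11–13:53 = 8 h 42 min
Sat: 06:17–13:34 = 7 h 17 min
Sun: 10:34–21:02 = 10 h 28 min
Total worked: 57 h 5 min = 3425 min.
Regular 40 h 0 min = 2400 min at €41.50/h; overtime 17 h 5 min = 1025 min at €62.25/h.
Pay = (2400 × €41.50 + 1025 × €62.25) ÷ 60 = €2723.44.

€2723.44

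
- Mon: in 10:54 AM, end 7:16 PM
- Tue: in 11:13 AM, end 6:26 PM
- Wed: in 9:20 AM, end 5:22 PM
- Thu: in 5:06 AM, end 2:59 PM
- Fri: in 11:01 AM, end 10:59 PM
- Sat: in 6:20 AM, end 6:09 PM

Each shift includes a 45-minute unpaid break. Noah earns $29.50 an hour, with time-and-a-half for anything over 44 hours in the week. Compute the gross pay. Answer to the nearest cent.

$1686.66

Mon: 10:54 AM–7:16 PM = 8 h 22 min; less 45 min break → 7 h 37 min
Tue: 11:13 AM–6:26 PM = 7 h 13 min; less 45 min break → 6 h 28 min
Wed: 9:20 AM–5:22 PM = 8 h 2 min; less 45 min break → 7 h 17 min
Thu: 5:06 AM–2:59 PM = 9 h 53 min; less 45 min break → 9 h 8 min
Fri: 11:01 AM–10:59 PM = 11 h 58 min; less 45 min break → 11 h 13 min
Sat: 6:20 AM–6:09 PM = 11 h 49 min; less 45 min break → 11 h 4 min
Total worked: 52 h 47 min = 3167 min.
Regular 44 h 0 min = 2640 min at $29.50/h; overtime 8 h 47 min = 527 min at $44.25/h.
Pay = (2640 × $29.50 + 527 × $44.25) ÷ 60 = $1686.66.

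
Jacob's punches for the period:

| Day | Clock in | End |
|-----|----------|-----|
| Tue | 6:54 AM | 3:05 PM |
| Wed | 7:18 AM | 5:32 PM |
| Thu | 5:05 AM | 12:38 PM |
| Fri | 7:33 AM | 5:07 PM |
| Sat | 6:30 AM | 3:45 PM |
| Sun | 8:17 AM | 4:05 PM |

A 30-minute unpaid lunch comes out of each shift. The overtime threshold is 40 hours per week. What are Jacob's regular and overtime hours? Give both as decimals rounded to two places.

Tue: 6:54 AM–3:05 PM = 8 h 11 min; less 30 min break → 7 h 41 min
Wed: 7:18 AM–5:32 PM = 10 h 14 min; less 30 min break → 9 h 44 min
Thu: 5:05 AM–12:38 PM = 7 h 33 min; less 30 min break → 7 h 3 min
Fri: 7:33 AM–5:07 PM = 9 h 34 min; less 30 min break → 9 h 4 min
Sat: 6:30 AM–3:45 PM = 9 h 15 min; less 30 min break → 8 h 45 min
Sun: 8:17 AM–4:05 PM = 7 h 48 min; less 30 min break → 7 h 18 min
Total worked: 49 h 35 min = 49.58 h.
Threshold 40 h → overtime 9 h 35 min, regular 40 h 0 min.

Regular 40.00 hours, overtime 9.58 hours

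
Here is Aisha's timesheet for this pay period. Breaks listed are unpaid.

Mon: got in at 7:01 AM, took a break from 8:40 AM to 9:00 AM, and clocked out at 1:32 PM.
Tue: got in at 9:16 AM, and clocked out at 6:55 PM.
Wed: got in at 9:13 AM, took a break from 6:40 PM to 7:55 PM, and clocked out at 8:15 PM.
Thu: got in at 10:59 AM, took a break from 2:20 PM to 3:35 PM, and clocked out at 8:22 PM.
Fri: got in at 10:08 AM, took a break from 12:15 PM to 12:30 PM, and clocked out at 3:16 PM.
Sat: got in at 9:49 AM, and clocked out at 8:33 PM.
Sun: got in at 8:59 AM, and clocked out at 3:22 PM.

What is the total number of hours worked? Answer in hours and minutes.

55 h 45 min

Mon: 7:01 AM–1:32 PM = 6 h 31 min; less 20 min break → 6 h 11 min
Tue: 9:16 AM–6:55 PM = 9 h 39 min
Wed: 9:13 AM–8:15 PM = 11 h 2 min; less 75 min break → 9 h 47 min
Thu: 10:59 AM–8:22 PM = 9 h 23 min; less 75 min break → 8 h 8 min
Fri: 10:08 AM–3:16 PM = 5 h 8 min; less 15 min break → 4 h 53 min
Sat: 9:49 AM–8:33 PM = 10 h 44 min
Sun: 8:59 AM–3:22 PM = 6 h 23 min
Total: 6 h 11 min + 9 h 39 min + 9 h 47 min + 8 h 8 min + 4 h 53 min + 10 h 44 min + 6 h 23 min = 55 h 45 min.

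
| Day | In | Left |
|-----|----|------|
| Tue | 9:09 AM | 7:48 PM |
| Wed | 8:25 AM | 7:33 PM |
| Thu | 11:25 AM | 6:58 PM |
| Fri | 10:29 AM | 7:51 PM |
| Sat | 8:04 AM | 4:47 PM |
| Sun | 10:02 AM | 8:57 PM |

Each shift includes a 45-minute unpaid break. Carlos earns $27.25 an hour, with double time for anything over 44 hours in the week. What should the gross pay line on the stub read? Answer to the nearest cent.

Tue: 9:09 AM–7:48 PM = 10 h 39 min; less 45 min break → 9 h 54 min
Wed: 8:25 AM–7:33 PM = 11 h 8 min; less 45 min break → 10 h 23 min
Thu: 11:25 AM–6:58 PM = 7 h 33 min; less 45 min break → 6 h 48 min
Fri: 10:29 AM–7:51 PM = 9 h 22 min; less 45 min break → 8 h 37 min
Sat: 8:04 AM–4:47 PM = 8 h 43 min; less 45 min break → 7 h 58 min
Sun: 10:02 AM–8:57 PM = 10 h 55 min; less 45 min break → 10 h 10 min
Total worked: 53 h 50 min = 3230 min.
Regular 44 h 0 min = 2640 min at $27.25/h; overtime 9 h 50 min = 590 min at $54.50/h.
Pay = (2640 × $27.25 + 590 × $54.50) ÷ 60 = $1734.92.

$1734.92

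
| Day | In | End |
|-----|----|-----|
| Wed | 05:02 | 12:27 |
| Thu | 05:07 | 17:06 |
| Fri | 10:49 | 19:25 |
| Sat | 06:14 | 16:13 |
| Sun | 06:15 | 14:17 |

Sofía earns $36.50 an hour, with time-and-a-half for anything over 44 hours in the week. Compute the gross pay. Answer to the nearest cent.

$1716.41

Wed: 05:02–12:27 = 7 h 25 min
Thu: 05:07–17:06 = 11 h 59 min
Fri: 10:49–19:25 = 8 h 36 min
Sat: 06:14–16:13 = 9 h 59 min
Sun: 06:15–14:17 = 8 h 2 min
Total worked: 46 h 1 min = 2761 min.
Regular 44 h 0 min = 2640 min at $36.50/h; overtime 2 h 1 min = 121 min at $54.75/h.
Pay = (2640 × $36.50 + 121 × $54.75) ÷ 60 = $1716.41.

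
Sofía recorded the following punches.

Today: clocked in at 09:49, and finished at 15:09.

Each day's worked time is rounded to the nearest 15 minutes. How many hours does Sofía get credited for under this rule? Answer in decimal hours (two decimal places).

Today: 09:49–15:09 = 5 h 20 min → rounds to 5 h 15 min

5.25 hours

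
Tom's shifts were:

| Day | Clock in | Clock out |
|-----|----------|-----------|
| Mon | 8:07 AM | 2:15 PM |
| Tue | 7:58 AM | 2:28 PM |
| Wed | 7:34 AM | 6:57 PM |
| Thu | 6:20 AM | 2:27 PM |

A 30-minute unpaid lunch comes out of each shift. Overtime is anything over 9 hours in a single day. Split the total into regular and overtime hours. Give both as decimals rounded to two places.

Regular 28.25 hours, overtime 1.88 hours

Mon: 8:07 AM–2:15 PM = 6 h 8 min; less 30 min break → 5 h 38 min
Tue: 7:58 AM–2:28 PM = 6 h 30 min; less 30 min break → 6 h 0 min
Wed: 7:34 AM–6:57 PM = 11 h 23 min; less 30 min break → 10 h 53 min
Thu: 6:20 AM–2:27 PM = 8 h 7 min; less 30 min break → 7 h 37 min
Mon reg 5 h 38 min / OT 0 h 0 min; Tue reg 6 h 0 min / OT 0 h 0 min; Wed reg 9 h 0 min / OT 1 h 53 min; Thu reg 7 h 37 min / OT 0 h 0 min.
Totals: regular 28 h 15 min, overtime 1 h 53 min.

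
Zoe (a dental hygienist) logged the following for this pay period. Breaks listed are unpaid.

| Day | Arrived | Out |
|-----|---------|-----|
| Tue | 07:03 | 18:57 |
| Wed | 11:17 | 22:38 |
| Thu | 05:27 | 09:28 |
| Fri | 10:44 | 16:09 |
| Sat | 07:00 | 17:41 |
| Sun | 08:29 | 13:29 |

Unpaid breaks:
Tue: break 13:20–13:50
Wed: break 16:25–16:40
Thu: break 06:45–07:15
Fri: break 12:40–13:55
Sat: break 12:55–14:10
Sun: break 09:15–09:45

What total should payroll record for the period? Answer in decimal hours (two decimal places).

Tue: 07:03–18:57 = 11 h 54 min; less 30 min break → 11 h 24 min
Wed: 11:17–22:38 = 11 h 21 min; less 15 min break → 11 h 6 min
Thu: 05:27–09:28 = 4 h 1 min; less 30 min break → 3 h 31 min
Fri: 10:44–16:09 = 5 h 25 min; less 75 min break → 4 h 10 min
Sat: 07:00–17:41 = 10 h 41 min; less 75 min break → 9 h 26 min
Sun: 08:29–13:29 = 5 h 0 min; less 30 min break → 4 h 30 min
Total: 11 h 24 min + 11 h 6 min + 3 h 31 min + 4 h 10 min + 9 h 26 min + 4 h 30 min = 44 h 7 min.

44.12 hours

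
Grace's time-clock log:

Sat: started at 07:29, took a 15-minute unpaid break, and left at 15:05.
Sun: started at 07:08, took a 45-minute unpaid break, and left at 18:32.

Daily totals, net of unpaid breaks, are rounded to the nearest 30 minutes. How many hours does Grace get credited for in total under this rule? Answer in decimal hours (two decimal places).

Sat: 07:29–15:05 = 7 h 36 min − 15 min = 7 h 21 min → rounds to 7 h 30 min
Sun: 07:08–18:32 = 11 h 24 min − 45 min = 10 h 39 min → rounds to 10 h 30 min
Total credited: 18 h 0 min.

18.00 hours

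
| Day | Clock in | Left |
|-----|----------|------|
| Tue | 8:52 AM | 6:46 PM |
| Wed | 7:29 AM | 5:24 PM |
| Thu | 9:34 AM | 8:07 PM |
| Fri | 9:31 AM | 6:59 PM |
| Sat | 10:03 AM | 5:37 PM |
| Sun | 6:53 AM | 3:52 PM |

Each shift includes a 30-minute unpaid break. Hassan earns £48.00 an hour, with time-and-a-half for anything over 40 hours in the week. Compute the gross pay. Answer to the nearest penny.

£2883.60

Tue: 8:52 AM–6:46 PM = 9 h 54 min; less 30 min break → 9 h 24 min
Wed: 7:29 AM–5:24 PM = 9 h 55 min; less 30 min break → 9 h 25 min
Thu: 9:34 AM–8:07 PM = 10 h 33 min; less 30 min break → 10 h 3 min
Fri: 9:31 AM–6:59 PM = 9 h 28 min; less 30 min break → 8 h 58 min
Sat: 10:03 AM–5:37 PM = 7 h 34 min; less 30 min break → 7 h 4 min
Sun: 6:53 AM–3:52 PM = 8 h 59 min; less 30 min break → 8 h 29 min
Total worked: 53 h 23 min = 3203 min.
Regular 40 h 0 min = 2400 min at £48.00/h; overtime 13 h 23 min = 803 min at £72.00/h.
Pay = (2400 × £48.00 + 803 × £72.00) ÷ 60 = £2883.60.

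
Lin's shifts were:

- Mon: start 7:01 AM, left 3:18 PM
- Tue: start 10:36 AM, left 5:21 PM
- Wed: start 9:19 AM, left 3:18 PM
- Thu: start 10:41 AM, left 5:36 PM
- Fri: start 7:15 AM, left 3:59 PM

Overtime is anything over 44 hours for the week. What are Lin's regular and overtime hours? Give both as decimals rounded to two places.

Regular 36.67 hours, overtime 0.00 hours

Mon: 7:01 AM–3:18 PM = 8 h 17 min
Tue: 10:36 AM–5:21 PM = 6 h 45 min
Wed: 9:19 AM–3:18 PM = 5 h 59 min
Thu: 10:41 AM–5:36 PM = 6 h 55 min
Fri: 7:15 AM–3:59 PM = 8 h 44 min
Total worked: 36 h 40 min = 36.67 h.
Threshold 44 h → overtime 0 h 0 min, regular 36 h 40 min.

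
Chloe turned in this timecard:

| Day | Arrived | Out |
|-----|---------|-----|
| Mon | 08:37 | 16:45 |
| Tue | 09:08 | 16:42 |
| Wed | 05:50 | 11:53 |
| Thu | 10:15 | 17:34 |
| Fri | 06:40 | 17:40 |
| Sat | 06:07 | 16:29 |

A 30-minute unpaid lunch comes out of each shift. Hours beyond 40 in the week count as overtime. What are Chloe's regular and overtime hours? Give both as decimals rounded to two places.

Regular 40.00 hours, overtime 7.43 hours

Mon: 08:37–16:45 = 8 h 8 min; less 30 min break → 7 h 38 min
Tue: 09:08–16:42 = 7 h 34 min; less 30 min break → 7 h 4 min
Wed: 05:50–11:53 = 6 h 3 min; less 30 min break → 5 h 33 min
Thu: 10:15–17:34 = 7 h 19 min; less 30 min break → 6 h 49 min
Fri: 06:40–17:40 = 11 h 0 min; less 30 min break → 10 h 30 min
Sat: 06:07–16:29 = 10 h 22 min; less 30 min break → 9 h 52 min
Total worked: 47 h 26 min = 47.43 h.
Threshold 40 h → overtime 7 h 26 min, regular 40 h 0 min.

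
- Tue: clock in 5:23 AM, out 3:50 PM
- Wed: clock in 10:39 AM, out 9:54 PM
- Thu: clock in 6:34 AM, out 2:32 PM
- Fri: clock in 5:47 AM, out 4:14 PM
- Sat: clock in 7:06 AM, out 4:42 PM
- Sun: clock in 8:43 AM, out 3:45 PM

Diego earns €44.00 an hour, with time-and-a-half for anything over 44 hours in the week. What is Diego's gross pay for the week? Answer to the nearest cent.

€2777.50

Tue: 5:23 AM–3:50 PM = 10 h 27 min
Wed: 10:39 AM–9:54 PM = 11 h 15 min
Thu: 6:34 AM–2:32 PM = 7 h 58 min
Fri: 5:47 AM–4:14 PM = 10 h 27 min
Sat: 7:06 AM–4:42 PM = 9 h 36 min
Sun: 8:43 AM–3:45 PM = 7 h 2 min
Total worked: 56 h 45 min = 3405 min.
Regular 44 h 0 min = 2640 min at €44.00/h; overtime 12 h 45 min = 765 min at €66.00/h.
Pay = (2640 × €44.00 + 765 × €66.00) ÷ 60 = €2777.50.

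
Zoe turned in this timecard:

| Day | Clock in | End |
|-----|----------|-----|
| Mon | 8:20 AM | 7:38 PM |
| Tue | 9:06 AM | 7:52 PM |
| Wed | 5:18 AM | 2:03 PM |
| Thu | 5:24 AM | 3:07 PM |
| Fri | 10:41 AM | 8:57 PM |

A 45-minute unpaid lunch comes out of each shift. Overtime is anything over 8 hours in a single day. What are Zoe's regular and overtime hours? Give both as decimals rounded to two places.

Regular 40.00 hours, overtime 7.05 hours

Mon: 8:20 AM–7:38 PM = 11 h 18 min; less 45 min break → 10 h 33 min
Tue: 9:06 AM–7:52 PM = 10 h 46 min; less 45 min break → 10 h 1 min
Wed: 5:18 AM–2:03 PM = 8 h 45 min; less 45 min break → 8 h 0 min
Thu: 5:24 AM–3:07 PM = 9 h 43 min; less 45 min break → 8 h 58 min
Fri: 10:41 AM–8:57 PM = 10 h 16 min; less 45 min break → 9 h 31 min
Mon reg 8 h 0 min / OT 2 h 33 min; Tue reg 8 h 0 min / OT 2 h 1 min; Wed reg 8 h 0 min / OT 0 h 0 min; Thu reg 8 h 0 min / OT 0 h 58 min; Fri reg 8 h 0 min / OT 1 h 31 min.
Totals: regular 40 h 0 min, overtime 7 h 3 min.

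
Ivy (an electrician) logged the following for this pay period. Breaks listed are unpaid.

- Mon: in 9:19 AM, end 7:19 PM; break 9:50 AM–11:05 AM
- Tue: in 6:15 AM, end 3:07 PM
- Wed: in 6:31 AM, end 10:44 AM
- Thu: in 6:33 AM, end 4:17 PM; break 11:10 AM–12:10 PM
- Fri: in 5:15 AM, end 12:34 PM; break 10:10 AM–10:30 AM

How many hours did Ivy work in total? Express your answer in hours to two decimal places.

37.55 hours

Mon: 9:19 AM–7:19 PM = 10 h 0 min; less 75 min break → 8 h 45 min
Tue: 6:15 AM–3:07 PM = 8 h 52 min
Wed: 6:31 AM–10:44 AM = 4 h 13 min
Thu: 6:33 AM–4:17 PM = 9 h 44 min; less 60 min break → 8 h 44 min
Fri: 5:15 AM–12:34 PM = 7 h 19 min; less 20 min break → 6 h 59 min
Total: 8 h 45 min + 8 h 52 min + 4 h 13 min + 8 h 44 min + 6 h 59 min = 37 h 33 min.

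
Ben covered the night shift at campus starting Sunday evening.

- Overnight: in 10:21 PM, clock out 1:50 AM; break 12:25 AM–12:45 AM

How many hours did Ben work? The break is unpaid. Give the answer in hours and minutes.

Overnight: 10:21 PM → midnight = 1 h 39 min; midnight → 1:50 AM = 1 h 50 min; span 3 h 29 min; less 20 min break → 3 h 9 min

3 h 9 min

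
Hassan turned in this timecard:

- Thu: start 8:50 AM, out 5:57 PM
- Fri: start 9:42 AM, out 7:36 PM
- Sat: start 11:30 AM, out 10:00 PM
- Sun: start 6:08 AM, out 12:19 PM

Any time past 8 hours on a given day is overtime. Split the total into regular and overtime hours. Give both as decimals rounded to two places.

Thu: 8:50 AM–5:57 PM = 9 h 7 min
Fri: 9:42 AM–7:36 PM = 9 h 54 min
Sat: 11:30 AM–10:00 PM = 10 h 30 min
Sun: 6:08 AM–12:19 PM = 6 h 11 min
Thu reg 8 h 0 min / OT 1 h 7 min; Fri reg 8 h 0 min / OT 1 h 54 min; Sat reg 8 h 0 min / OT 2 h 30 min; Sun reg 6 h 11 min / OT 0 h 0 min.
Totals: regular 30 h 11 min, overtime 5 h 31 min.

Regular 30.18 hours, overtime 5.52 hours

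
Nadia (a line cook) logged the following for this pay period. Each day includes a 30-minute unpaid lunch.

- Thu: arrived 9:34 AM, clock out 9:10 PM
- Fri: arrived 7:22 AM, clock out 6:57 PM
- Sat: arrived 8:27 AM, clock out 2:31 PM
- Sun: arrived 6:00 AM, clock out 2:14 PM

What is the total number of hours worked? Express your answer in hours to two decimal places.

35.48 hours

Thu: 9:34 AM–9:10 PM = 11 h 36 min; less 30 min break → 11 h 6 min
Fri: 7:22 AM–6:57 PM = 11 h 35 min; less 30 min break → 11 h 5 min
Sat: 8:27 AM–2:31 PM = 6 h 4 min; less 30 min break → 5 h 34 min
Sun: 6:00 AM–2:14 PM = 8 h 14 min; less 30 min break → 7 h 44 min
Total: 11 h 6 min + 11 h 5 min + 5 h 34 min + 7 h 44 min = 35 h 29 min.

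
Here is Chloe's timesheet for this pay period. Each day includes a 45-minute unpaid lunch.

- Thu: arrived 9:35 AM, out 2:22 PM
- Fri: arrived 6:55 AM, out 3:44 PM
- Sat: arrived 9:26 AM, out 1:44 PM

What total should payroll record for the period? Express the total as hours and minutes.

15 h 39 min

Thu: 9:35 AM–2:22 PM = 4 h 47 min; less 45 min break → 4 h 2 min
Fri: 6:55 AM–3:44 PM = 8 h 49 min; less 45 min break → 8 h 4 min
Sat: 9:26 AM–1:44 PM = 4 h 18 min; less 45 min break → 3 h 33 min
Total: 4 h 2 min + 8 h 4 min + 3 h 33 min = 15 h 39 min.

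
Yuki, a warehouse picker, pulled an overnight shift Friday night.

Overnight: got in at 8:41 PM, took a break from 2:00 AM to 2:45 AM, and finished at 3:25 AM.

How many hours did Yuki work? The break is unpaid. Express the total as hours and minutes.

Overnight: 8:41 PM → midnight = 3 h 19 min; midnight → 3:25 AM = 3 h 25 min; span 6 h 44 min; less 45 min break → 5 h 59 min

5 h 59 min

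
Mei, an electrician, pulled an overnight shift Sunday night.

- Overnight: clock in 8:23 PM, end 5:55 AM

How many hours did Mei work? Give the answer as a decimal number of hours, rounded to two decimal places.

Overnight: 8:23 PM → midnight = 3 h 37 min; midnight → 5:55 AM = 5 h 55 min; span 9 h 32 min

9.53 hours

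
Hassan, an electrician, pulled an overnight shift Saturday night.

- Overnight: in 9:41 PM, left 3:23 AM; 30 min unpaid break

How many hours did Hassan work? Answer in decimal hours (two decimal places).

5.20 hours

Overnight: 9:41 PM → midnight = 2 h 19 min; midnight → 3:23 AM = 3 h 23 min; span 5 h 42 min; less 30 min break → 5 h 12 min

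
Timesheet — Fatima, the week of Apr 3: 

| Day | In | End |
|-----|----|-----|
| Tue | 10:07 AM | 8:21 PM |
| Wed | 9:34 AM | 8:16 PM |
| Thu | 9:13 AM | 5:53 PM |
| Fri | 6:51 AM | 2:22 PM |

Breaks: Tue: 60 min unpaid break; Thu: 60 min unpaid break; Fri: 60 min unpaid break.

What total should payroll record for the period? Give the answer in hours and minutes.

34 h 7 min

Tue: 10:07 AM–8:21 PM = 10 h 14 min; less 60 min break → 9 h 14 min
Wed: 9:34 AM–8:16 PM = 10 h 42 min
Thu: 9:13 AM–5:53 PM = 8 h 40 min; less 60 min break → 7 h 40 min
Fri: 6:51 AM–2:22 PM = 7 h 31 min; less 60 min break → 6 h 31 min
Total: 9 h 14 min + 10 h 42 min + 7 h 40 min + 6 h 31 min = 34 h 7 min.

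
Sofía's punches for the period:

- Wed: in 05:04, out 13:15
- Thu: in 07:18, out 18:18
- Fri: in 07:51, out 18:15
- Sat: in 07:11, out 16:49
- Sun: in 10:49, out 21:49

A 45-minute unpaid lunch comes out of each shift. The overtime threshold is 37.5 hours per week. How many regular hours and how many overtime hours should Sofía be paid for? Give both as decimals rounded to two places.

Regular 37.50 hours, overtime 8.97 hours

Wed: 05:04–13:15 = 8 h 11 min; less 45 min break → 7 h 26 min
Thu: 07:18–18:18 = 11 h 0 min; less 45 min break → 10 h 15 min
Fri: 07:51–18:15 = 10 h 24 min; less 45 min break → 9 h 39 min
Sat: 07:11–16:49 = 9 h 38 min; less 45 min break → 8 h 53 min
Sun: 10:49–21:49 = 11 h 0 min; less 45 min break → 10 h 15 min
Total worked: 46 h 28 min = 46.47 h.
Threshold 37.5 h → overtime 8 h 58 min, regular 37 h 30 min.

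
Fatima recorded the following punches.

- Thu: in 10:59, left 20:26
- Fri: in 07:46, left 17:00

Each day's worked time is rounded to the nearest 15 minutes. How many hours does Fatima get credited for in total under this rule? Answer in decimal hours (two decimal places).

18.75 hours

Thu: 10:59–20:26 = 9 h 27 min → rounds to 9 h 30 min
Fri: 07:46–17:00 = 9 h 14 min → rounds to 9 h 15 min
Total credited: 18 h 45 min.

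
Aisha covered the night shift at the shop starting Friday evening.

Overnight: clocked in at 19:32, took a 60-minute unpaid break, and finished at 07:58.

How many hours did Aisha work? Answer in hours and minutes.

11 h 26 min

Overnight: 19:32 → midnight = 4 h 28 min; midnight → 07:58 = 7 h 58 min; span 12 h 26 min; less 60 min break → 11 h 26 min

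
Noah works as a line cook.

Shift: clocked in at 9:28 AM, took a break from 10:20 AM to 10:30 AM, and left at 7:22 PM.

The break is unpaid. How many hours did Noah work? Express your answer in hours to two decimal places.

Shift: 9:28 AM–7:22 PM = 9 h 54 min; less 10 min break → 9 h 44 min

9.73 hours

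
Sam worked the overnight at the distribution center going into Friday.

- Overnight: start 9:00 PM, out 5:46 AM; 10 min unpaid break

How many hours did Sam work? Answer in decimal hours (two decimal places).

Overnight: 9:00 PM → midnight = 3 h 0 min; midnight → 5:46 AM = 5 h 46 min; span 8 h 46 min; less 10 min break → 8 h 36 min

8.60 hours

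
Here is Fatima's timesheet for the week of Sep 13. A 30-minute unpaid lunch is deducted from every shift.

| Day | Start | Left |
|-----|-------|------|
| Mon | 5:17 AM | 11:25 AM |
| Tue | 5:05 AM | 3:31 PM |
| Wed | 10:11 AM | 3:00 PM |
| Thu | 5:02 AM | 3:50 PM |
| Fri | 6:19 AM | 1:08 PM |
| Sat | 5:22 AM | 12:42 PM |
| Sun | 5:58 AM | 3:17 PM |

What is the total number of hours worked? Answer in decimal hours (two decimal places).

Mon: 5:17 AM–11:25 AM = 6 h 8 min; less 30 min break → 5 h 38 min
Tue: 5:05 AM–3:31 PM = 10 h 26 min; less 30 min break → 9 h 56 min
Wed: 10:11 AM–3:00 PM = 4 h 49 min; less 30 min break → 4 h 19 min
Thu: 5:02 AM–3:50 PM = 10 h 48 min; less 30 min break → 10 h 18 min
Fri: 6:19 AM–1:08 PM = 6 h 49 min; less 30 min break → 6 h 19 min
Sat: 5:22 AM–12:42 PM = 7 h 20 min; less 30 min break → 6 h 50 min
Sun: 5:58 AM–3:17 PM = 9 h 19 min; less 30 min break → 8 h 49 min
Total: 5 h 38 min + 9 h 56 min + 4 h 19 min + 10 h 18 min + 6 h 19 min + 6 h 50 min + 8 h 49 min = 52 h 9 min.

52.15 hours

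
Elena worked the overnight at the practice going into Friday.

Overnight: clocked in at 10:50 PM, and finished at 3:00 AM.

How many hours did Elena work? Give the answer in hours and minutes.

Overnight: 10:50 PM → midnight = 1 h 10 min; midnight → 3:00 AM = 3 h 0 min; span 4 h 10 min

4 h 10 min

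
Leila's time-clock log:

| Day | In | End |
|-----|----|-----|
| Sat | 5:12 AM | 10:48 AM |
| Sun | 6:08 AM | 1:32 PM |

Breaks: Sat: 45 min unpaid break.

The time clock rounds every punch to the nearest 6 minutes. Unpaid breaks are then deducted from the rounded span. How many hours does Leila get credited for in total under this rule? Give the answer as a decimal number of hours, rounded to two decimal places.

Sat: in 5:12 AM→5:12 AM, out 10:48 AM→10:48 AM; 5 h 36 min − 45 min = 4 h 51 min
Sun: in 6:08 AM→6:06 AM, out 1:32 PM→1:30 PM; 7 h 24 min
Total credited: 12 h 15 min.

12.25 hours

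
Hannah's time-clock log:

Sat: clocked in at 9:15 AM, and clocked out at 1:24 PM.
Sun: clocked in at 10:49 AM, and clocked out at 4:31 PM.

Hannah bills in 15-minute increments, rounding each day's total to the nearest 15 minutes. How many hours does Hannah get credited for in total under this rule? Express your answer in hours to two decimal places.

10.00 hours

Sat: 9:15 AM–1:24 PM = 4 h 9 min → rounds to 4 h 15 min
Sun: 10:49 AM–4:31 PM = 5 h 42 min → rounds to 5 h 45 min
Total credited: 10 h 0 min.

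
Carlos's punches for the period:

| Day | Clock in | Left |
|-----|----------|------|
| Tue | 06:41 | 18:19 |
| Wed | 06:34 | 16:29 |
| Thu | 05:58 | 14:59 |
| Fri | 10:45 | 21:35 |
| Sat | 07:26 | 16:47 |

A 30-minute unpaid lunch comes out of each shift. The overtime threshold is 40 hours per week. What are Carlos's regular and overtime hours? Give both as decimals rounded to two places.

Regular 40.00 hours, overtime 8.25 hours

Tue: 06:41–18:19 = 11 h 38 min; less 30 min break → 11 h 8 min
Wed: 06:34–16:29 = 9 h 55 min; less 30 min break → 9 h 25 min
Thu: 05:58–14:59 = 9 h 1 min; less 30 min break → 8 h 31 min
Fri: 10:45–21:35 = 10 h 50 min; less 30 min break → 10 h 20 min
Sat: 07:26–16:47 = 9 h 21 min; less 30 min break → 8 h 51 min
Total worked: 48 h 15 min = 48.25 h.
Threshold 40 h → overtime 8 h 15 min, regular 40 h 0 min.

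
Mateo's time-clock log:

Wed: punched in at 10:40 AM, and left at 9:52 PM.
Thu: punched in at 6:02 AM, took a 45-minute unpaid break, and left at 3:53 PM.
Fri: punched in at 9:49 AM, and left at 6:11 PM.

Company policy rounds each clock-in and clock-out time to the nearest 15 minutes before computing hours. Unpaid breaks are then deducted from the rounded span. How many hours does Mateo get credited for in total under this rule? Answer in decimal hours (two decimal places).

28.75 hours

Wed: in 10:40 AM→10:45 AM, out 9:52 PM→9:45 PM; 11 h 0 min
Thu: in 6:02 AM→6:00 AM, out 3:53 PM→4:00 PM; 10 h 0 min − 45 min = 9 h 15 min
Fri: in 9:49 AM→9:45 AM, out 6:11 PM→6:15 PM; 8 h 30 min
Total credited: 28 h 45 min.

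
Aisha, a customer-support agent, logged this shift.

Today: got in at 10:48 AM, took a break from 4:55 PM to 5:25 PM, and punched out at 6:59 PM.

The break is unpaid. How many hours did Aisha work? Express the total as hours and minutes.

Today: 10:48 AM–6:59 PM = 8 h 11 min; less 30 min break → 7 h 41 min

7 h 41 min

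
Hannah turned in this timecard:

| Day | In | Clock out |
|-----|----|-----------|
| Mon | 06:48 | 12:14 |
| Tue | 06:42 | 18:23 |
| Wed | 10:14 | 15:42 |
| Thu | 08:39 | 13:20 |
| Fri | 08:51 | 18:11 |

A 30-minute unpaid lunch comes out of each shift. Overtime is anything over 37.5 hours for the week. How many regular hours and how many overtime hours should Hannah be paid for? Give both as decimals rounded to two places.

Mon: 06:48–12:14 = 5 h 26 min; less 30 min break → 4 h 56 min
Tue: 06:42–18:23 = 11 h 41 min; less 30 min break → 11 h 11 min
Wed: 10:14–15:42 = 5 h 28 min; less 30 min break → 4 h 58 min
Thu: 08:39–13:20 = 4 h 41 min; less 30 min break → 4 h 11 min
Fri: 08:51–18:11 = 9 h 20 min; less 30 min break → 8 h 50 min
Total worked: 34 h 6 min = 34.10 h.
Threshold 37.5 h → overtime 0 h 0 min, regular 34 h 6 min.

Regular 34.10 hours, overtime 0.00 hours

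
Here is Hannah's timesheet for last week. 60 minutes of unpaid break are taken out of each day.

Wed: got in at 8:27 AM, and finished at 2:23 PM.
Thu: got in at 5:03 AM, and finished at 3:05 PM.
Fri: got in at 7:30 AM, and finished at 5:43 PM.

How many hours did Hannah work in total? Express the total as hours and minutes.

Wed: 8:27 AM–2:23 PM = 5 h 56 min; less 60 min break → 4 h 56 min
Thu: 5:03 AM–3:05 PM = 10 h 2 min; less 60 min break → 9 h 2 min
Fri: 7:30 AM–5:43 PM = 10 h 13 min; less 60 min break → 9 h 13 min
Total: 4 h 56 min + 9 h 2 min + 9 h 13 min = 23 h 11 min.

23 h 11 min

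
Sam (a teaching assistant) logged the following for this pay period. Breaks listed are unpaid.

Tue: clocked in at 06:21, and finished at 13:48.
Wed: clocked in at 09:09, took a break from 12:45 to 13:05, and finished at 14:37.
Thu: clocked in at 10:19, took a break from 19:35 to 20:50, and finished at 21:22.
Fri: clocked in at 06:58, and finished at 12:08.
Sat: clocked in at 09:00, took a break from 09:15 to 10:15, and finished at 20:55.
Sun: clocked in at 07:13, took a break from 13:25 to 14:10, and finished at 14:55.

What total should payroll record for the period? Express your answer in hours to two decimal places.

Tue: 06:21–13:48 = 7 h 27 min
Wed: 09:09–14:37 = 5 h 28 min; less 20 min break → 5 h 8 min
Thu: 10:19–21:22 = 11 h 3 min; less 75 min break → 9 h 48 min
Fri: 06:58–12:08 = 5 h 10 min
Sat: 09:00–20:55 = 11 h 55 min; less 60 min break → 10 h 55 min
Sun: 07:13–14:55 = 7 h 42 min; less 45 min break → 6 h 57 min
Total: 7 h 27 min + 5 h 8 min + 9 h 48 min + 5 h 10 min + 10 h 55 min + 6 h 57 min = 45 h 25 min.

45.42 hours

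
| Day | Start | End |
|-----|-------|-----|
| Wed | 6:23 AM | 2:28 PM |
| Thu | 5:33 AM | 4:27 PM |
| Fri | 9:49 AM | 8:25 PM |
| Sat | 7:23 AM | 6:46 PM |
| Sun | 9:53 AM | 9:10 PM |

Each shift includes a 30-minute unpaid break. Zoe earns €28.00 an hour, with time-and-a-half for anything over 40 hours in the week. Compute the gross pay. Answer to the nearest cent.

€1529.50

Wed: 6:23 AM–2:28 PM = 8 h 5 min; less 30 min break → 7 h 35 min
Thu: 5:33 AM–4:27 PM = 10 h 54 min; less 30 min break → 10 h 24 min
Fri: 9:49 AM–8:25 PM = 10 h 36 min; less 30 min break → 10 h 6 min
Sat: 7:23 AM–6:46 PM = 11 h 23 min; less 30 min break → 10 h 53 min
Sun: 9:53 AM–9:10 PM = 11 h 17 min; less 30 min break → 10 h 47 min
Total worked: 49 h 45 min = 2985 min.
Regular 40 h 0 min = 2400 min at €28.00/h; overtime 9 h 45 min = 585 min at €42.00/h.
Pay = (2400 × €28.00 + 585 × €42.00) ÷ 60 = €1529.50.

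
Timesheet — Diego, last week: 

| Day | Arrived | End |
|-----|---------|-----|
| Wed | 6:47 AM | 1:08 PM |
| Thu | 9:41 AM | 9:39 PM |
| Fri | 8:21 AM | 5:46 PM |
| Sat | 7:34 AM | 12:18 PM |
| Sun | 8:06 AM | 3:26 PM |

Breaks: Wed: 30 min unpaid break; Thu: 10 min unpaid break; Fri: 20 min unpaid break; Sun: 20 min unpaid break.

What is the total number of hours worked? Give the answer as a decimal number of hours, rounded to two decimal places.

Wed: 6:47 AM–1:08 PM = 6 h 21 min; less 30 min break → 5 h 51 min
Thu: 9:41 AM–9:39 PM = 11 h 58 min; less 10 min break → 11 h 48 min
Fri: 8:21 AM–5:46 PM = 9 h 25 min; less 20 min break → 9 h 5 min
Sat: 7:34 AM–12:18 PM = 4 h 44 min
Sun: 8:06 AM–3:26 PM = 7 h 20 min; less 20 min break → 7 h 0 min
Total: 5 h 51 min + 11 h 48 min + 9 h 5 min + 4 h 44 min + 7 h 0 min = 38 h 28 min.

38.47 hours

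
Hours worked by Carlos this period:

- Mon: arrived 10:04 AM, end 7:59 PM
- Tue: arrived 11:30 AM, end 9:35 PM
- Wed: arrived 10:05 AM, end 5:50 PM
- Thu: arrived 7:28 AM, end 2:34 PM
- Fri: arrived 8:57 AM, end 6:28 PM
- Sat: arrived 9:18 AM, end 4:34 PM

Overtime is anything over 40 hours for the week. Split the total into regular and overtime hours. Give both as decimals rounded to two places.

Regular 40.00 hours, overtime 11.63 hours

Mon: 10:04 AM–7:59 PM = 9 h 55 min
Tue: 11:30 AM–9:35 PM = 10 h 5 min
Wed: 10:05 AM–5:50 PM = 7 h 45 min
Thu: 7:28 AM–2:34 PM = 7 h 6 min
Fri: 8:57 AM–6:28 PM = 9 h 31 min
Sat: 9:18 AM–4:34 PM = 7 h 16 min
Total worked: 51 h 38 min = 51.63 h.
Threshold 40 h → overtime 11 h 38 min, regular 40 h 0 min.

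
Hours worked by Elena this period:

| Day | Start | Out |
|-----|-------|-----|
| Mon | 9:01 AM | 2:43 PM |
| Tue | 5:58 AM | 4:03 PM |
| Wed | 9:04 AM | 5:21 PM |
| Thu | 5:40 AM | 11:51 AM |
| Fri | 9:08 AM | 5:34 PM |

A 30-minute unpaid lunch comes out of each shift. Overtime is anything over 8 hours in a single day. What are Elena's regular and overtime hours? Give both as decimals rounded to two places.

Regular 34.60 hours, overtime 1.58 hours

Mon: 9:01 AM–2:43 PM = 5 h 42 min; less 30 min break → 5 h 12 min
Tue: 5:58 AM–4:03 PM = 10 h 5 min; less 30 min break → 9 h 35 min
Wed: 9:04 AM–5:21 PM = 8 h 17 min; less 30 min break → 7 h 47 min
Thu: 5:40 AM–11:51 AM = 6 h 11 min; less 30 min break → 5 h 41 min
Fri: 9:08 AM–5:34 PM = 8 h 26 min; less 30 min break → 7 h 56 min
Mon reg 5 h 12 min / OT 0 h 0 min; Tue reg 8 h 0 min / OT 1 h 35 min; Wed reg 7 h 47 min / OT 0 h 0 min; Thu reg 5 h 41 min / OT 0 h 0 min; Fri reg 7 h 56 min / OT 0 h 0 min.
Totals: regular 34 h 36 min, overtime 1 h 35 min.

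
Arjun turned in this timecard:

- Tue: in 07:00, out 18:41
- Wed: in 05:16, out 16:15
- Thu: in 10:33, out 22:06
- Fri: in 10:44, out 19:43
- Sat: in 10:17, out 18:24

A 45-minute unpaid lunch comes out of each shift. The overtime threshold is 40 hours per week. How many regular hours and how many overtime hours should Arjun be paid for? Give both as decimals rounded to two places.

Regular 40.00 hours, overtime 7.57 hours

Tue: 07:00–18:41 = 11 h 41 min; less 45 min break → 10 h 56 min
Wed: 05:16–16:15 = 10 h 59 min; less 45 min break → 10 h 14 min
Thu: 10:33–22:06 = 11 h 33 min; less 45 min break → 10 h 48 min
Fri: 10:44–19:43 = 8 h 59 min; less 45 min break → 8 h 14 min
Sat: 10:17–18:24 = 8 h 7 min; less 45 min break → 7 h 22 min
Total worked: 47 h 34 min = 47.57 h.
Threshold 40 h → overtime 7 h 34 min, regular 40 h 0 min.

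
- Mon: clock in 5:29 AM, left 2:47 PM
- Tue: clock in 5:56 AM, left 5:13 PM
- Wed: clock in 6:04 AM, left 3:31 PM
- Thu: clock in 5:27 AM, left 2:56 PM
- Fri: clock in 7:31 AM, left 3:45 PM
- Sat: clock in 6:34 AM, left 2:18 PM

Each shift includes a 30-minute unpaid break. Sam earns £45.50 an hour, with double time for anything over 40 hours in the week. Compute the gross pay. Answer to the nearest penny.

Mon: 5:29 AM–2:47 PM = 9 h 18 min; less 30 min break → 8 h 48 min
Tue: 5:56 AM–5:13 PM = 11 h 17 min; less 30 min break → 10 h 47 min
Wed: 6:04 AM–3:31 PM = 9 h 27 min; less 30 min break → 8 h 57 min
Thu: 5:27 AM–2:56 PM = 9 h 29 min; less 30 min break → 8 h 59 min
Fri: 7:31 AM–3:45 PM = 8 h 14 min; less 30 min break → 7 h 44 min
Sat: 6:34 AM–2:18 PM = 7 h 44 min; less 30 min break → 7 h 14 min
Total worked: 52 h 29 min = 3149 min.
Regular 40 h 0 min = 2400 min at £45.50/h; overtime 12 h 29 min = 749 min at £91.00/h.
Pay = (2400 × £45.50 + 749 × £91.00) ÷ 60 = £2955.98.

£2955.98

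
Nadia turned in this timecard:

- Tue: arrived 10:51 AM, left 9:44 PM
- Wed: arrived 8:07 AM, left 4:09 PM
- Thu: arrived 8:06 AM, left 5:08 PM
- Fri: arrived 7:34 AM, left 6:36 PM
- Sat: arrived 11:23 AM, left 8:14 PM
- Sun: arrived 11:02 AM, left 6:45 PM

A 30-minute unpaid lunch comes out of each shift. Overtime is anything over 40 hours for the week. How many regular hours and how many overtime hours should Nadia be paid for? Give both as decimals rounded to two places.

Regular 40.00 hours, overtime 12.55 hours

Tue: 10:51 AM–9:44 PM = 10 h 53 min; less 30 min break → 10 h 23 min
Wed: 8:07 AM–4:09 PM = 8 h 2 min; less 30 min break → 7 h 32 min
Thu: 8:06 AM–5:08 PM = 9 h 2 min; less 30 min break → 8 h 32 min
Fri: 7:34 AM–6:36 PM = 11 h 2 min; less 30 min break → 10 h 32 min
Sat: 11:23 AM–8:14 PM = 8 h 51 min; less 30 min break → 8 h 21 min
Sun: 11:02 AM–6:45 PM = 7 h 43 min; less 30 min break → 7 h 13 min
Total worked: 52 h 33 min = 52.55 h.
Threshold 40 h → overtime 12 h 33 min, regular 40 h 0 min.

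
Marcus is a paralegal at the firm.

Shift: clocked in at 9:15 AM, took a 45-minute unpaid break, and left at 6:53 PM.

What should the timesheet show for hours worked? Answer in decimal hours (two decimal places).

Shift: 9:15 AM–6:53 PM = 9 h 38 min; less 45 min break → 8 h 53 min

8.88 hours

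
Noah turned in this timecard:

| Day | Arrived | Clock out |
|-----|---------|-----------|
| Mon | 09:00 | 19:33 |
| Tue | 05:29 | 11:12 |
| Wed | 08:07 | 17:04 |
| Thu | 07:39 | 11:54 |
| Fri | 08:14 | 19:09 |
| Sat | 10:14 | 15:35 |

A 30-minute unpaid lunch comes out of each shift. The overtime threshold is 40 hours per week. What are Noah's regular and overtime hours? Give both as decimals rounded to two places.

Mon: 09:00–19:33 = 10 h 33 min; less 30 min break → 10 h 3 min
Tue: 05:29–11:12 = 5 h 43 min; less 30 min break → 5 h 13 min
Wed: 08:07–17:04 = 8 h 57 min; less 30 min break → 8 h 27 min
Thu: 07:39–11:54 = 4 h 15 min; less 30 min break → 3 h 45 min
Fri: 08:14–19:09 = 10 h 55 min; less 30 min break → 10 h 25 min
Sat: 10:14–15:35 = 5 h 21 min; less 30 min break → 4 h 51 min
Total worked: 42 h 44 min = 42.73 h.
Threshold 40 h → overtime 2 h 44 min, regular 40 h 0 min.

Regular 40.00 hours, overtime 2.73 hours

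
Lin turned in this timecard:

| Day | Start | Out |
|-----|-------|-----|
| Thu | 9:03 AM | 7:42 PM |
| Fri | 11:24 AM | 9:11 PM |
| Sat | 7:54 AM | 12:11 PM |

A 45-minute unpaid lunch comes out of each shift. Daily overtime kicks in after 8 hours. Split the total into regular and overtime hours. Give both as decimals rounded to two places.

Thu: 9:03 AM–7:42 PM = 10 h 39 min; less 45 min break → 9 h 54 min
Fri: 11:24 AM–9:11 PM = 9 h 47 min; less 45 min break → 9 h 2 min
Sat: 7:54 AM–12:11 PM = 4 h 17 min; less 45 min break → 3 h 32 min
Thu reg 8 h 0 min / OT 1 h 54 min; Fri reg 8 h 0 min / OT 1 h 2 min; Sat reg 3 h 32 min / OT 0 h 0 min.
Totals: regular 19 h 32 min, overtime 2 h 56 min.

Regular 19.53 hours, overtime 2.93 hours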